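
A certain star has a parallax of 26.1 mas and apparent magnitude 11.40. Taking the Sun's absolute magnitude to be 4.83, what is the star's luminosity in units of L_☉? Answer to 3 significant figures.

L/L_☉ ≈ 0.0346

d = 1/p = 1000/26.1 mas = 38.31 pc
M = m − 5 log₁₀ d + 5 = 11.40 − 5·1.5834 + 5 = 8.483
M − M_☉ = 8.483 − 4.83 = 3.653
L/L_☉ = 10^(−0.4 × 3.653) = 0.03457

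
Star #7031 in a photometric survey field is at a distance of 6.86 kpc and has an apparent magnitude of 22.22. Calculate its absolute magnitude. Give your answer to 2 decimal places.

M ≈ 8.04

d = 6.86 kpc = 6860 pc
5 log₁₀(d/10 pc) = 5 log₁₀(6860) − 5 = 14.182
M = m − 5 log₁₀(d/10) = 22.22 − 14.182 = 8.038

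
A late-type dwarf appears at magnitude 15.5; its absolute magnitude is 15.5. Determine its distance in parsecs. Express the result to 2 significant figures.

μ = m − M = 0.000
m − M = 5 log₁₀ d − 5
log₁₀ d = (m − M)/5 + 1 = 1.0000
d = 10^1.0000 = 10.00 pc

d ≈ 10 pc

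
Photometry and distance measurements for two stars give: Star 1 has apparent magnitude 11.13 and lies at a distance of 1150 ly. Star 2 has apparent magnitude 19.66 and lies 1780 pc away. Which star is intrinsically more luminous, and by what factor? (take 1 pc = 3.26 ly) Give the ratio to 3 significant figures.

Star 1 is more luminous, by a factor of 101.

Star 1: d = 1150 ly / 3.26 = 352.8 pc
Star 1: M = m − 5 log₁₀ d + 5 = 11.13 − 5·2.5475 + 5 = 3.393
Star 2: M = m − 5 log₁₀ d + 5 = 19.66 − 5·3.2504 + 5 = 8.408
ΔM = M_1 − M_2 = 3.393 − (8.408) = -5.015; smaller M is more luminous → Star 1.
L ratio = 10^(0.4 |ΔM|) = 10^2.006 = 101.4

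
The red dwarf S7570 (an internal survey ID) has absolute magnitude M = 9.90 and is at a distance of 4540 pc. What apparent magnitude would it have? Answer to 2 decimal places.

m ≈ 23.19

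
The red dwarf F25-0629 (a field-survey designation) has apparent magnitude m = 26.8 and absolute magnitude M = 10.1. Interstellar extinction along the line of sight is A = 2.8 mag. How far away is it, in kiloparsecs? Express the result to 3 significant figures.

d ≈ 6.03 kpc

m − M = 5 log₁₀(d/10 pc) + A  ⇒  26.8 − (10.1) − 2.8 = 5 log₁₀(d/10)
13.900 = 5 log₁₀(d/10)
log₁₀ d = (m − M − A)/5 + 1 = 3.7800
d = 10^3.7800 = 6026 pc
= 6.026 kpc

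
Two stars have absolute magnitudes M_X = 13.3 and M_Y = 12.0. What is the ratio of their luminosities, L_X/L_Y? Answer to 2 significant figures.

ΔM = M_X − M_Y = 1.3
L_X/L_Y = 10^(−0.4 ΔM) = 10^-0.520 = 0.3020

L_X/L_Y ≈ 0.30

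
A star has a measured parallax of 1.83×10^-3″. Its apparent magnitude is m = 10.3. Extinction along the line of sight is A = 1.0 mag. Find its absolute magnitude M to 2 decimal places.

M ≈ 0.61

d = 1/p = 1/1.83×10^-3″ = 546.4 pc
5 log₁₀(d/10 pc) = 5 log₁₀(546.4) − 5 = 8.688
M = m − 5 log₁₀(d/10) − A = 10.3 − 8.688 − 1.0 = 0.612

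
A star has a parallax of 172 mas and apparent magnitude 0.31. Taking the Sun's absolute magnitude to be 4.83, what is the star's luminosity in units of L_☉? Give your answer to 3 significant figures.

L/L_☉ ≈ 21.7

d = 1/p = 1000/172 mas = 5.814 pc
M = m − 5 log₁₀ d + 5 = 0.31 − 5·0.7645 + 5 = 1.488
M − M_☉ = 1.488 − 4.83 = -3.342
L/L_☉ = 10^(−0.4 × -3.342) = 21.72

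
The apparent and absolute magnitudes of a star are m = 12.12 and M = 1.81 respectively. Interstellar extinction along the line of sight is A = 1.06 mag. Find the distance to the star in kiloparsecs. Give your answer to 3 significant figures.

m − M = 5 log₁₀(d/10 pc) + A  ⇒  12.12 − (1.81) − 1.06 = 5 log₁₀(d/10)
9.250 = 5 log₁₀(d/10)
log₁₀ d = (m − M − A)/5 + 1 = 2.8500
d = 10^2.8500 = 707.9 pc
= 0.7079 kpc

d ≈ 0.708 kpc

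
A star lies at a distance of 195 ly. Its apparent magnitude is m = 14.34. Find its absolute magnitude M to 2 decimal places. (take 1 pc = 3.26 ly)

d = 195 ly / 3.26 = 59.82 pc
5 log₁₀(d/10 pc) = 5 log₁₀(59.82) − 5 = 3.884
M = m − 5 log₁₀(d/10) = 14.34 − 3.884 = 10.456

M ≈ 10.46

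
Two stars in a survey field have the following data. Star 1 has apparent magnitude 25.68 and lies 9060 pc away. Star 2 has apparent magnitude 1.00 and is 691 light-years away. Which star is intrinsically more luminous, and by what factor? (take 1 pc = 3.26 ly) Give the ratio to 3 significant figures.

Star 2 is more luminous, by a factor of 4.08×10^6.

Star 1: M = m − 5 log₁₀ d + 5 = 25.68 − 5·3.9571 + 5 = 10.894
Star 2: d = 691 ly / 3.26 = 212.0 pc
Star 2: M = m − 5 log₁₀ d + 5 = 1.00 − 5·2.3263 + 5 = -5.631
ΔM = M_1 − M_2 = 10.894 − (-5.631) = 16.526; smaller M is more luminous → Star 2.
L ratio = 10^(0.4 |ΔM|) = 10^6.610 = 4.076×10^6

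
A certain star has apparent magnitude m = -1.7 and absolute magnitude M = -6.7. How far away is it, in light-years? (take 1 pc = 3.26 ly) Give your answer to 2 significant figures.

d ≈ 330 ly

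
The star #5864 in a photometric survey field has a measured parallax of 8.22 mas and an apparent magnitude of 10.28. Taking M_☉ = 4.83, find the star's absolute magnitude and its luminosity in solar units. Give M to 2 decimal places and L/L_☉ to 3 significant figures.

d = 1/p = 1000/8.22 mas = 121.7 pc
M = m − 5 log₁₀ d + 5 = 10.28 − 5·2.0851 + 5 = 4.854
M − M_☉ = 4.854 − 4.83 = 0.024
L/L_☉ = 10^(−0.4 × 0.024) = 0.9778

M ≈ 4.85; L/L_☉ ≈ 0.978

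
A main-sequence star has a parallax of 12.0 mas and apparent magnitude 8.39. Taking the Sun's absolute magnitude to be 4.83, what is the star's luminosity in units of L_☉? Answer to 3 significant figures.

L/L_☉ ≈ 2.62

d = 1/p = 1000/12.0 mas = 83.33 pc
M = m − 5 log₁₀ d + 5 = 8.39 − 5·1.9208 + 5 = 3.786
M − M_☉ = 3.786 − 4.83 = -1.044
L/L_☉ = 10^(−0.4 × -1.044) = 2.616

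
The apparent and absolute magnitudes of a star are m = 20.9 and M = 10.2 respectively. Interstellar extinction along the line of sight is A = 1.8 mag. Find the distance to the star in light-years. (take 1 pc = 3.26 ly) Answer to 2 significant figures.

d ≈ 2000 ly

m − M = 5 log₁₀(d/10 pc) + A  ⇒  20.9 − (10.2) − 1.8 = 5 log₁₀(d/10)
8.900 = 5 log₁₀(d/10)
log₁₀ d = (m − M − A)/5 + 1 = 2.7800
d = 10^2.7800 = 602.6 pc
= 1964 ly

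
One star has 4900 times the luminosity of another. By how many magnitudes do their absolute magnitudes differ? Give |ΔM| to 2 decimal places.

|ΔM| ≈ 9.23

Pogson: ΔM = −2.5 log₁₀(ratio) = −2.5 log₁₀(4900) = −2.5 × 3.6902 = -9.225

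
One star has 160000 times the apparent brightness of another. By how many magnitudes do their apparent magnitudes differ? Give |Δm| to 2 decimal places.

|Δm| ≈ 13.01

Pogson: Δm = −2.5 log₁₀(ratio) = −2.5 log₁₀(160000) = −2.5 × 5.2041 = -13.010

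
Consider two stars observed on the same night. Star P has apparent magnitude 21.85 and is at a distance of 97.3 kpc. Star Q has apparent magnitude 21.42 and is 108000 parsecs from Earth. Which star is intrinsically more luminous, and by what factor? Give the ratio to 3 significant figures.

Star P: d = 97.3 kpc = 97300 pc
Star P: M = m − 5 log₁₀ d + 5 = 21.85 − 5·4.9881 + 5 = 1.909
Star Q: M = m − 5 log₁₀ d + 5 = 21.42 − 5·5.0334 + 5 = 1.253
ΔM = M_P − M_Q = 1.909 − (1.253) = 0.657; smaller M is more luminous → Star Q.
L ratio = 10^(0.4 |ΔM|) = 10^0.263 = 1.831

Star Q is more luminous, by a factor of 1.83.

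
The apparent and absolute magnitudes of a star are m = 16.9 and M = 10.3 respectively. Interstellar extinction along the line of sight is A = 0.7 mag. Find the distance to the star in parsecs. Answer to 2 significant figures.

d ≈ 150 pc

m − M = 5 log₁₀(d/10 pc) + A  ⇒  16.9 − (10.3) − 0.7 = 5 log₁₀(d/10)
5.900 = 5 log₁₀(d/10)
log₁₀ d = (m − M − A)/5 + 1 = 2.1800
d = 10^2.1800 = 151.4 pc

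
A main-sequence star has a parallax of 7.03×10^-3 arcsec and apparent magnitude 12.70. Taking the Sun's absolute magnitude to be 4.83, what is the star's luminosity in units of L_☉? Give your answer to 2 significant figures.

L/L_☉ ≈ 0.14

d = 1/p = 1/7.03×10^-3″ = 142.2 pc
M = m − 5 log₁₀ d + 5 = 12.70 − 5·2.1530 + 5 = 6.935
M − M_☉ = 6.935 − 4.83 = 2.105
L/L_☉ = 10^(−0.4 × 2.105) = 0.1439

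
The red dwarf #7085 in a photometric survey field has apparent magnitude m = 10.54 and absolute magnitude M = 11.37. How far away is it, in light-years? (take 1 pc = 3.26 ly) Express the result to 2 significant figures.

μ = m − M = -0.830
m − M = 5 log₁₀ d − 5
log₁₀ d = (m − M)/5 + 1 = 0.8340
d = 10^0.8340 = 6.823 pc
= 22.24 ly

d ≈ 22 ly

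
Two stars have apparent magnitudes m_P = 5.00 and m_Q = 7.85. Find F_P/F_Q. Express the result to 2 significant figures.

Δm = 5.00 − (7.85) = -2.85
Flux ratio = 10^(−0.4 Δm) = 10^(−0.4 × -2.85) = 10^1.140 = 13.80

F_P/F_Q ≈ 14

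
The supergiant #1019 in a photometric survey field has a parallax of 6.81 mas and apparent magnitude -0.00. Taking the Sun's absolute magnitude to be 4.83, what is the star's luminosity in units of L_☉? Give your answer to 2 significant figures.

d = 1/p = 1000/6.81 mas = 146.8 pc
M = m − 5 log₁₀ d + 5 = -0.00 − 5·2.1669 + 5 = -5.834
M − M_☉ = -5.834 − 4.83 = -10.664
L/L_☉ = 10^(−0.4 × -10.664) = 18440

L/L_☉ ≈ 18000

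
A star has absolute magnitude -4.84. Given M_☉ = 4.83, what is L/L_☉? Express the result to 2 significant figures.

L/L_☉ ≈ 7400

M − M_☉ = -4.84 − 4.83 = -9.670
L/L_☉ = 10^(−0.4 (M − M_☉)) = 10^3.868 = 7379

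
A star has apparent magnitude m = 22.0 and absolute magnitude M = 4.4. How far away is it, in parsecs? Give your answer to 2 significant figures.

μ = m − M = 17.600
m − M = 5 log₁₀ d − 5
log₁₀ d = (m − M)/5 + 1 = 4.5200
d = 10^4.5200 = 33110 pc

d ≈ 33000 pc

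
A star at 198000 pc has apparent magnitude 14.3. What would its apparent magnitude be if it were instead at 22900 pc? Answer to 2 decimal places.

Flux ∝ 1/d², so Δm = 5 log₁₀(d₂/d₁) = 5 log₁₀(22900/198000) = -4.684
m₂ = m₁ + Δm = 14.3 + (-4.684) = 9.616

m ≈ 9.62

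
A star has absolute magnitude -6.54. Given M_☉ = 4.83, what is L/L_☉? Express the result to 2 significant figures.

L/L_☉ ≈ 35000

M − M_☉ = -6.54 − 4.83 = -11.370
L/L_☉ = 10^(−0.4 (M − M_☉)) = 10^4.548 = 35320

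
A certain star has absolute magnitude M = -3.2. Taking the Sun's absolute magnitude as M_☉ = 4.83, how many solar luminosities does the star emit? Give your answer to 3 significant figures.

L/L_☉ ≈ 1630

M − M_☉ = -3.2 − 4.83 = -8.030
L/L_☉ = 10^(−0.4 (M − M_☉)) = 10^3.212 = 1629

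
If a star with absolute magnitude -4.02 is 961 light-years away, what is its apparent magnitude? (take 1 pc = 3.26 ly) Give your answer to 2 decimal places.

d = 961 ly / 3.26 = 294.8 pc
m = M + 5 log₁₀ d − 5 = -4.02 + 5·2.4695 − 5 = 3.328

m ≈ 3.33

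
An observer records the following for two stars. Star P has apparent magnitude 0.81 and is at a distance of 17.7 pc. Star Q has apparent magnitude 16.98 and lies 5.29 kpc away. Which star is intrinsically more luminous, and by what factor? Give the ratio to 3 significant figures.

Star P is more luminous, by a factor of 32.9.

Star P: M = m − 5 log₁₀ d + 5 = 0.81 − 5·1.2480 + 5 = -0.430
Star Q: d = 5.29 kpc = 5290 pc
Star Q: M = m − 5 log₁₀ d + 5 = 16.98 − 5·3.7235 + 5 = 3.363
ΔM = M_P − M_Q = -0.430 − (3.363) = -3.793; smaller M is more luminous → Star P.
L ratio = 10^(0.4 |ΔM|) = 10^1.517 = 32.89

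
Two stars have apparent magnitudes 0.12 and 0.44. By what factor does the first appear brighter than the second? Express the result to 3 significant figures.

1.34

Δm = 0.12 − (0.44) = -0.32
Flux ratio = 10^(−0.4 Δm) = 10^(−0.4 × -0.32) = 10^0.128 = 1.343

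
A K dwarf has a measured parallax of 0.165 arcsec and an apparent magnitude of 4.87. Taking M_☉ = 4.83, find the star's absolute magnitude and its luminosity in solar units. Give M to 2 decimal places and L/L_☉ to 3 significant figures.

M ≈ 5.96; L/L_☉ ≈ 0.354

d = 1/p = 1/0.165″ = 6.061 pc
M = m − 5 log₁₀ d + 5 = 4.87 − 5·0.7825 + 5 = 5.957
M − M_☉ = 5.957 − 4.83 = 1.127
L/L_☉ = 10^(−0.4 × 1.127) = 0.3540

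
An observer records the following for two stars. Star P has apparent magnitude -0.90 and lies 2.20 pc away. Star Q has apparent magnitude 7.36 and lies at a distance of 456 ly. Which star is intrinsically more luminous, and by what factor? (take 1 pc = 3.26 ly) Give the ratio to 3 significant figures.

Star Q is more luminous, by a factor of 2.01.

Star P: M = m − 5 log₁₀ d + 5 = -0.90 − 5·0.3424 + 5 = 2.388
Star Q: d = 456 ly / 3.26 = 139.9 pc
Star Q: M = m − 5 log₁₀ d + 5 = 7.36 − 5·2.1457 + 5 = 1.631
ΔM = M_P − M_Q = 2.388 − (1.631) = 0.757; smaller M is more luminous → Star Q.
L ratio = 10^(0.4 |ΔM|) = 10^0.303 = 2.007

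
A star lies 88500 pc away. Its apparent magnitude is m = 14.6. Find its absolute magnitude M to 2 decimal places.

5 log₁₀(d/10 pc) = 5 log₁₀(88500) − 5 = 19.735
M = m − 5 log₁₀(d/10) = 14.6 − 19.735 = -5.135

M ≈ -5.13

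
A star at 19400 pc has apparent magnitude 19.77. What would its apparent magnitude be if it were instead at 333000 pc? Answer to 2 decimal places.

Flux ∝ 1/d², so Δm = 5 log₁₀(d₂/d₁) = 5 log₁₀(333000/19400) = 6.173
m₂ = m₁ + Δm = 19.77 + (6.173) = 25.943

m ≈ 25.94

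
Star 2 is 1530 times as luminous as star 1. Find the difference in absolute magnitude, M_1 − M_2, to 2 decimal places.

Pogson: ΔM = −2.5 log₁₀(ratio) = −2.5 log₁₀(1530) = −2.5 × 3.1847 = -7.962
Star 2 is brighter so has the smaller magnitude: M_1 − M_2 is positive.

M_1 − M_2 ≈ 7.96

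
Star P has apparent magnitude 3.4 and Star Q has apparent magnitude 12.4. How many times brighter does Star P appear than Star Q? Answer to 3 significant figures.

3980

Δm = 3.4 − (12.4) = -9.0
Flux ratio = 10^(−0.4 Δm) = 10^(−0.4 × -9.0) = 10^3.600 = 3981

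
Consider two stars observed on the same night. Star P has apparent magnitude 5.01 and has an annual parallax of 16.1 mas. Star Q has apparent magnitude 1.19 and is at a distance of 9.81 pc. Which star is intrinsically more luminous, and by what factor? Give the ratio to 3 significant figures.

Star P: p = 16.1 mas = 0.0161″ → d = 1/p = 62.11 pc
Star P: M = m − 5 log₁₀ d + 5 = 5.01 − 5·1.7932 + 5 = 1.044
Star Q: M = m − 5 log₁₀ d + 5 = 1.19 − 5·0.9917 + 5 = 1.232
ΔM = M_P − M_Q = 1.044 − (1.232) = -0.188; smaller M is more luminous → Star P.
L ratio = 10^(0.4 |ΔM|) = 10^0.075 = 1.189

Star P is more luminous, by a factor of 1.19.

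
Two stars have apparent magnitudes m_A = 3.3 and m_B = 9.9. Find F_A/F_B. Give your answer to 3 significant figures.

F_A/F_B ≈ 437

Magnitude difference = -6.6
Flux ratio = 10^(−0.4 Δm) = 10^(−0.4 × -6.6) = 10^2.640 = 436.5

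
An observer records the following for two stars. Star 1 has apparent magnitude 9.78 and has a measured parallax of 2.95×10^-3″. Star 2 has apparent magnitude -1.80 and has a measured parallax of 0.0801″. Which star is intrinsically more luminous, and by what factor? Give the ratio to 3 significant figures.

Star 2 is more luminous, by a factor of 58.1.

Star 1: d = 1/p = 1/2.95×10^-3″ = 339.0 pc
Star 1: M = m − 5 log₁₀ d + 5 = 9.78 − 5·2.5302 + 5 = 2.129
Star 2: d = 1/p = 1/0.0801″ = 12.48 pc
Star 2: M = m − 5 log₁₀ d + 5 = -1.80 − 5·1.0964 + 5 = -2.282
ΔM = M_1 − M_2 = 2.129 − (-2.282) = 4.411; smaller M is more luminous → Star 2.
L ratio = 10^(0.4 |ΔM|) = 10^1.764 = 58.13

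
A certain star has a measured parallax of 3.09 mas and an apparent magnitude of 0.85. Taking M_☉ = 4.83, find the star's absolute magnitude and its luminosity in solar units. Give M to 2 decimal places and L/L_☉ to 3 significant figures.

d = 1/p = 1000/3.09 mas = 323.6 pc
M = m − 5 log₁₀ d + 5 = 0.85 − 5·2.5100 + 5 = -6.700
M − M_☉ = -6.700 − 4.83 = -11.530
L/L_☉ = 10^(−0.4 × -11.530) = 40930

M ≈ -6.70; L/L_☉ ≈ 40900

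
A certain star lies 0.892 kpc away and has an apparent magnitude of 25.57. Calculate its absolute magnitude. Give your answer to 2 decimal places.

M ≈ 15.82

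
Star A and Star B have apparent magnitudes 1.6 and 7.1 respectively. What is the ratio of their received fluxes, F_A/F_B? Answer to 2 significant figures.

Magnitude difference = -5.5
Flux ratio = 10^(−0.4 Δm) = 10^(−0.4 × -5.5) = 10^2.200 = 158.5

F_A/F_B ≈ 160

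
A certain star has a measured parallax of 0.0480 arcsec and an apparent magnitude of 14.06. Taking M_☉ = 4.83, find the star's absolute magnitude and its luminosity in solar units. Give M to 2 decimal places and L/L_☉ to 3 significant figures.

M ≈ 12.47; L/L_☉ ≈ 8.82×10^-4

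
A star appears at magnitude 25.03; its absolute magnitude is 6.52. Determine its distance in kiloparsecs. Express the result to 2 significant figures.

d ≈ 50 kpc

Distance modulus: m − M = 25.03 − (6.52) = 18.510
m − M = 5 log₁₀ d − 5
log₁₀ d = (m − M)/5 + 1 = 4.7020
d = 10^4.7020 = 50350 pc
= 50.35 kpc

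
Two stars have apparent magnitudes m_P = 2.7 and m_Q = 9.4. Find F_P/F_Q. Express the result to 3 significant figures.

Magnitude difference = -6.7
Flux ratio = 10^(−0.4 Δm) = 10^(−0.4 × -6.7) = 10^2.680 = 478.6

F_P/F_Q ≈ 479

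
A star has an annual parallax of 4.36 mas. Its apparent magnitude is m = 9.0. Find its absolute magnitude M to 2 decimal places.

M ≈ 2.20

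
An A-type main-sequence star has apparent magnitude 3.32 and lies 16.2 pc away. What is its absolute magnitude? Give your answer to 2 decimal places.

5 log₁₀(d/10 pc) = 5 log₁₀(16.20) − 5 = 1.048
M = m − 5 log₁₀(d/10) = 3.32 − 1.048 = 2.272

M ≈ 2.27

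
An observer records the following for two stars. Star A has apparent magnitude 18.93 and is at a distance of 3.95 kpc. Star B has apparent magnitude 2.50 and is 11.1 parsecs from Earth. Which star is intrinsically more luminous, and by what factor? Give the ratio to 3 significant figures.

Star A: d = 3.95 kpc = 3950 pc
Star A: M = m − 5 log₁₀ d + 5 = 18.93 − 5·3.5966 + 5 = 5.947
Star B: M = m − 5 log₁₀ d + 5 = 2.50 − 5·1.0453 + 5 = 2.273
ΔM = M_A − M_B = 5.947 − (2.273) = 3.674; smaller M is more luminous → Star B.
L ratio = 10^(0.4 |ΔM|) = 10^1.469 = 29.47

Star B is more luminous, by a factor of 29.5.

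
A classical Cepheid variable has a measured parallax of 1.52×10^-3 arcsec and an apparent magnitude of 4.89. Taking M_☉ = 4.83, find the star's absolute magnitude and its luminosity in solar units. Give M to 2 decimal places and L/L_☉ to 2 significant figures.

d = 1/p = 1/1.52×10^-3″ = 657.9 pc
M = m − 5 log₁₀ d + 5 = 4.89 − 5·2.8182 + 5 = -4.201
M − M_☉ = -4.201 − 4.83 = -9.031
L/L_☉ = 10^(−0.4 × -9.031) = 4096

M ≈ -4.20; L/L_☉ ≈ 4100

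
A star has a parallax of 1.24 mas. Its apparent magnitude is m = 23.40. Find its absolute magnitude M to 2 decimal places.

M ≈ 13.87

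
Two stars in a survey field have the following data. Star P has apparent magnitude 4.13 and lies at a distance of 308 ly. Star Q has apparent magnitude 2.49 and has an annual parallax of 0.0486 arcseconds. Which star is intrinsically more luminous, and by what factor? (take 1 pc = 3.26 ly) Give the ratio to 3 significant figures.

Star P: d = 308 ly / 3.26 = 94.48 pc
Star P: M = m − 5 log₁₀ d + 5 = 4.13 − 5·1.9753 + 5 = -0.747
Star Q: d = 1/p = 1/0.0486″ = 20.58 pc
Star Q: M = m − 5 log₁₀ d + 5 = 2.49 − 5·1.3134 + 5 = 0.923
ΔM = M_P − M_Q = -0.747 − (0.923) = -1.670; smaller M is more luminous → Star P.
L ratio = 10^(0.4 |ΔM|) = 10^0.668 = 4.655

Star P is more luminous, by a factor of 4.66.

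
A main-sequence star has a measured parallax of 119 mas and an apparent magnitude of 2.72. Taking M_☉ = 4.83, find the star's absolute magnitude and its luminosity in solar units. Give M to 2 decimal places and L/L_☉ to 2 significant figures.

d = 1/p = 1000/119 mas = 8.403 pc
M = m − 5 log₁₀ d + 5 = 2.72 − 5·0.9245 + 5 = 3.098
M − M_☉ = 3.098 − 4.83 = -1.732
L/L_☉ = 10^(−0.4 × -1.732) = 4.931

M ≈ 3.10; L/L_☉ ≈ 4.9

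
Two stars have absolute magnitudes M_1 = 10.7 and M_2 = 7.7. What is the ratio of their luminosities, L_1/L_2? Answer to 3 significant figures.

L_1/L_2 ≈ 0.0631

ΔM = M_1 − M_2 = 3.0
L_1/L_2 = 10^(−0.4 ΔM) = 10^-1.200 = 0.06310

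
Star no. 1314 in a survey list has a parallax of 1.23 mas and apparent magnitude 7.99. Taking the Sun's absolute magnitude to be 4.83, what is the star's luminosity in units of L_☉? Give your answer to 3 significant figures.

L/L_☉ ≈ 360

d = 1/p = 1000/1.23 mas = 813.0 pc
M = m − 5 log₁₀ d + 5 = 7.99 − 5·2.9101 + 5 = -1.560
M − M_☉ = -1.560 − 4.83 = -6.390
L/L_☉ = 10^(−0.4 × -6.390) = 359.9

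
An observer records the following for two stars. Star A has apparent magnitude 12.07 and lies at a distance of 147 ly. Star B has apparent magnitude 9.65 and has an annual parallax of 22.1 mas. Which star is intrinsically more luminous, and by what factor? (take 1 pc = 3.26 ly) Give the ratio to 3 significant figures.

Star B is more luminous, by a factor of 9.35.

Star A: d = 147 ly / 3.26 = 45.09 pc
Star A: M = m − 5 log₁₀ d + 5 = 12.07 − 5·1.6541 + 5 = 8.800
Star B: p = 22.1 mas = 0.0221″ → d = 1/p = 45.25 pc
Star B: M = m − 5 log₁₀ d + 5 = 9.65 − 5·1.6556 + 5 = 6.372
ΔM = M_A − M_B = 8.800 − (6.372) = 2.428; smaller M is more luminous → Star B.
L ratio = 10^(0.4 |ΔM|) = 10^0.971 = 9.354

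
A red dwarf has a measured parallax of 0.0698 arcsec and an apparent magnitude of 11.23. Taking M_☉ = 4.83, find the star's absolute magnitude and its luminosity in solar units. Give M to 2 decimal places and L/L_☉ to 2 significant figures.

d = 1/p = 1/0.0698″ = 14.33 pc
M = m − 5 log₁₀ d + 5 = 11.23 − 5·1.1561 + 5 = 10.449
M − M_☉ = 10.449 − 4.83 = 5.619
L/L_☉ = 10^(−0.4 × 5.619) = 5.653×10^-3

M ≈ 10.45; L/L_☉ ≈ 5.7×10^-3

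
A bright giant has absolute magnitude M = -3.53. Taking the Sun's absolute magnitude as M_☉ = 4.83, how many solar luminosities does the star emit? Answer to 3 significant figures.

L/L_☉ ≈ 2210

M − M_☉ = -3.53 − 4.83 = -8.360
L/L_☉ = 10^(−0.4 (M − M_☉)) = 10^3.344 = 2208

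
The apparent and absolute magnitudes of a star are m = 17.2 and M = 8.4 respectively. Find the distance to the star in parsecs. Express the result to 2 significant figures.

d ≈ 580 pc

Distance modulus: m − M = 17.2 − (8.4) = 8.800
m − M = 5 log₁₀ d − 5
log₁₀ d = (m − M)/5 + 1 = 2.7600
d = 10^2.7600 = 575.4 pc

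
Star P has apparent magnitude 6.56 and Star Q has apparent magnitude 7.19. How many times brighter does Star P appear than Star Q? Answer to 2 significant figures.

1.8

Δm = 6.56 − (7.19) = -0.63
Flux ratio = 10^(−0.4 Δm) = 10^(−0.4 × -0.63) = 10^0.252 = 1.786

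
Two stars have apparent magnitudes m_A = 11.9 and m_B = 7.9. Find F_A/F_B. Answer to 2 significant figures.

Magnitude difference = 4.0
Flux ratio = 10^(−0.4 Δm) = 10^(−0.4 × 4.0) = 10^-1.600 = 0.02512

F_A/F_B ≈ 0.025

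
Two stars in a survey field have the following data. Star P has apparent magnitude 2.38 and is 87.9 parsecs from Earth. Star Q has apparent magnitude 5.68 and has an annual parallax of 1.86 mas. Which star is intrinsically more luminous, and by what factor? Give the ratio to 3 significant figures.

Star Q is more luminous, by a factor of 1.79.

Star P: M = m − 5 log₁₀ d + 5 = 2.38 − 5·1.9440 + 5 = -2.340
Star Q: p = 1.86 mas = 1.86×10^-3″ → d = 1/p = 537.6 pc
Star Q: M = m − 5 log₁₀ d + 5 = 5.68 − 5·2.7305 + 5 = -2.972
ΔM = M_P − M_Q = -2.340 − (-2.972) = 0.632; smaller M is more luminous → Star Q.
L ratio = 10^(0.4 |ΔM|) = 10^0.253 = 1.791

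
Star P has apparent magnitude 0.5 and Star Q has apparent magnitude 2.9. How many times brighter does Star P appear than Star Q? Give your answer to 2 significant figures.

9.1

Magnitude difference = -2.4
Flux ratio = 10^(−0.4 Δm) = 10^(−0.4 × -2.4) = 10^0.960 = 9.120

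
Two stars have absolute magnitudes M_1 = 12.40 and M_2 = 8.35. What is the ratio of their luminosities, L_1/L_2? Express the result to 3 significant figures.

L_1/L_2 ≈ 0.0240

ΔM = M_1 − M_2 = 4.05
L_1/L_2 = 10^(−0.4 ΔM) = 10^-1.620 = 0.02399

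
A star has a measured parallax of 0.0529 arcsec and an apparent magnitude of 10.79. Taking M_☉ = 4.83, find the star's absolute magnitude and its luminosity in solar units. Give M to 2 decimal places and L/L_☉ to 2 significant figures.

d = 1/p = 1/0.0529″ = 18.90 pc
M = m − 5 log₁₀ d + 5 = 10.79 − 5·1.2765 + 5 = 9.407
M − M_☉ = 9.407 − 4.83 = 4.577
L/L_☉ = 10^(−0.4 × 4.577) = 0.01476

M ≈ 9.41; L/L_☉ ≈ 0.015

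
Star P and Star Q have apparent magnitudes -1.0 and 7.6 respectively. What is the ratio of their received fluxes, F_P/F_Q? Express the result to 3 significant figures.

Δm = -1.0 − (7.6) = -8.6
Flux ratio = 10^(−0.4 Δm) = 10^(−0.4 × -8.6) = 10^3.440 = 2754

F_P/F_Q ≈ 2750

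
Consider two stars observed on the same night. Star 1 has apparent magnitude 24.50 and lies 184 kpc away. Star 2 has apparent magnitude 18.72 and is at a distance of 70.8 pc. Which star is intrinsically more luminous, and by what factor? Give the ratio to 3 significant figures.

Star 1: d = 184 kpc = 184000 pc
Star 1: M = m − 5 log₁₀ d + 5 = 24.50 − 5·5.2648 + 5 = 3.176
Star 2: M = m − 5 log₁₀ d + 5 = 18.72 − 5·1.8500 + 5 = 14.470
ΔM = M_1 − M_2 = 3.176 − (14.470) = -11.294; smaller M is more luminous → Star 1.
L ratio = 10^(0.4 |ΔM|) = 10^4.518 = 32930

Star 1 is more luminous, by a factor of 32900.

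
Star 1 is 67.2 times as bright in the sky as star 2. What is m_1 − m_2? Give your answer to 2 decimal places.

m_1 − m_2 ≈ -4.57

Pogson: Δm = −2.5 log₁₀(ratio) = −2.5 log₁₀(67.2) = −2.5 × 1.8274 = -4.568
Star 1 is brighter, so it has the smaller magnitude: the difference is negative.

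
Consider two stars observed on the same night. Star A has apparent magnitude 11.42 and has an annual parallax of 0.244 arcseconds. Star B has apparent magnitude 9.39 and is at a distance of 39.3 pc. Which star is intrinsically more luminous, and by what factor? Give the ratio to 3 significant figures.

Star B is more luminous, by a factor of 596.

Star A: d = 1/p = 1/0.244″ = 4.098 pc
Star A: M = m − 5 log₁₀ d + 5 = 11.42 − 5·0.6126 + 5 = 13.357
Star B: M = m − 5 log₁₀ d + 5 = 9.39 − 5·1.5944 + 5 = 6.418
ΔM = M_A − M_B = 13.357 − (6.418) = 6.939; smaller M is more luminous → Star B.
L ratio = 10^(0.4 |ΔM|) = 10^2.776 = 596.4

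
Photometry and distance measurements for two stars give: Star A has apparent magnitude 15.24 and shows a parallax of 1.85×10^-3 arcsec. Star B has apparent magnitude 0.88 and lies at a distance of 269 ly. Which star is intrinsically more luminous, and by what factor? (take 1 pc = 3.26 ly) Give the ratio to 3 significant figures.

Star B is more luminous, by a factor of 12900.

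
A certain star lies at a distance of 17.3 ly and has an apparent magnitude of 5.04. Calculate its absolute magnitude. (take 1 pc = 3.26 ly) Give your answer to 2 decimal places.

M ≈ 6.42

d = 17.3 ly / 3.26 = 5.307 pc
5 log₁₀(d/10 pc) = 5 log₁₀(5.307) − 5 = -1.376
M = m − 5 log₁₀(d/10) = 5.04 + 1.376 = 6.416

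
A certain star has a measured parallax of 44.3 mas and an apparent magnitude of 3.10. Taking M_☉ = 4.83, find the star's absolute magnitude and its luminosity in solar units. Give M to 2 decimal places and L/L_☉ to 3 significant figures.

M ≈ 1.33; L/L_☉ ≈ 25.1

d = 1/p = 1000/44.3 mas = 22.57 pc
M = m − 5 log₁₀ d + 5 = 3.10 − 5·1.3536 + 5 = 1.332
M − M_☉ = 1.332 − 4.83 = -3.498
L/L_☉ = 10^(−0.4 × -3.498) = 25.07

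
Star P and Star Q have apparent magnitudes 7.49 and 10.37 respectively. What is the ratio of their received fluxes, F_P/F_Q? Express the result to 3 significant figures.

F_P/F_Q ≈ 14.2

Magnitude difference = -2.88
Flux ratio = 10^(−0.4 Δm) = 10^(−0.4 × -2.88) = 10^1.152 = 14.19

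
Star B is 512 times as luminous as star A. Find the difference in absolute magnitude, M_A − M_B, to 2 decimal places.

M_A − M_B ≈ 6.77

Pogson: ΔM = −2.5 log₁₀(ratio) = −2.5 log₁₀(512) = −2.5 × 2.7093 = -6.773
Star B is brighter so has the smaller magnitude: M_A − M_B is positive.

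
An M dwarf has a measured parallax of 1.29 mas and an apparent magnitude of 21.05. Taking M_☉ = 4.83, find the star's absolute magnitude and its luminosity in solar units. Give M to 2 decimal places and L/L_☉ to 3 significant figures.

M ≈ 11.60; L/L_☉ ≈ 1.95×10^-3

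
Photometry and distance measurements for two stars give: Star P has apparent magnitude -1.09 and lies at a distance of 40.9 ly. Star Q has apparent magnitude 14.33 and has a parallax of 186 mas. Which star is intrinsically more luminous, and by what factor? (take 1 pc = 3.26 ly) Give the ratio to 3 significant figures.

Star P is more luminous, by a factor of 8.02×10^6.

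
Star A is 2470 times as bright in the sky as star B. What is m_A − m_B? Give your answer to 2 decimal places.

Pogson: Δm = −2.5 log₁₀(ratio) = −2.5 log₁₀(2470) = −2.5 × 3.3927 = -8.482
Star A is brighter, so it has the smaller magnitude: the difference is negative.

m_A − m_B ≈ -8.48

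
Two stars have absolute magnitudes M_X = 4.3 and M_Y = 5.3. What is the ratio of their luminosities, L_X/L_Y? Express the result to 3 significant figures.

L_X/L_Y ≈ 2.51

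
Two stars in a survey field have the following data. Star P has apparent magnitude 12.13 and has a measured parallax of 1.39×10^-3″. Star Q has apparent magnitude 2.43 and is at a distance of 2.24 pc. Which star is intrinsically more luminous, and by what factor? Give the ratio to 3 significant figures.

Star P is more luminous, by a factor of 13.6.

Star P: d = 1/p = 1/1.39×10^-3″ = 719.4 pc
Star P: M = m − 5 log₁₀ d + 5 = 12.13 − 5·2.8570 + 5 = 2.845
Star Q: M = m − 5 log₁₀ d + 5 = 2.43 − 5·0.3502 + 5 = 5.679
ΔM = M_P − M_Q = 2.845 − (5.679) = -2.834; smaller M is more luminous → Star P.
L ratio = 10^(0.4 |ΔM|) = 10^1.133 = 13.60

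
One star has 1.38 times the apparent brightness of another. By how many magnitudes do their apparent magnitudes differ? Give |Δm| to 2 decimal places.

|Δm| ≈ 0.35

Pogson: Δm = −2.5 log₁₀(ratio) = −2.5 log₁₀(1.38) = −2.5 × 0.1399 = -0.350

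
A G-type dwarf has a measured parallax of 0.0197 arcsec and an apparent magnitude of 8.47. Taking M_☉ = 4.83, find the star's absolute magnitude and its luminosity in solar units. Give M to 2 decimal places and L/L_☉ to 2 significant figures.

M ≈ 4.94; L/L_☉ ≈ 0.90

d = 1/p = 1/0.0197″ = 50.76 pc
M = m − 5 log₁₀ d + 5 = 8.47 − 5·1.7055 + 5 = 4.942
M − M_☉ = 4.942 − 4.83 = 0.112
L/L_☉ = 10^(−0.4 × 0.112) = 0.9017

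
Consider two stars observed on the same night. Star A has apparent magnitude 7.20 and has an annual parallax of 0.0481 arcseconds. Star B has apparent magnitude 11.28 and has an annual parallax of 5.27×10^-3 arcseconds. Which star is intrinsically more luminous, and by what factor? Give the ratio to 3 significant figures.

Star B is more luminous, by a factor of 1.94.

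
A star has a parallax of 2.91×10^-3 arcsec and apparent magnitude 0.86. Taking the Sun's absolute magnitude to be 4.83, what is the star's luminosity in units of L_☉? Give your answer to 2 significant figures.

L/L_☉ ≈ 46000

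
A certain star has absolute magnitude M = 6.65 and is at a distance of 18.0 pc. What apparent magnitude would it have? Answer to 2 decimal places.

m ≈ 7.93

m = M + 5 log₁₀ d − 5 = 6.65 + 5·1.2553 − 5 = 7.926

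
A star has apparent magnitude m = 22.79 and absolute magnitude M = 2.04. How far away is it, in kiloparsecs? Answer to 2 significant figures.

d ≈ 140 kpc

Distance modulus: m − M = 22.79 − (2.04) = 20.750
m − M = 5 log₁₀ d − 5
log₁₀ d = (m − M)/5 + 1 = 5.1500
d = 10^5.1500 = 141300 pc
= 141.3 kpc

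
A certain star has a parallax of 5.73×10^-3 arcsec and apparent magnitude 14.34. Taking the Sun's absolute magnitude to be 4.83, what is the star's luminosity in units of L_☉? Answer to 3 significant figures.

L/L_☉ ≈ 0.0478

d = 1/p = 1/5.73×10^-3″ = 174.5 pc
M = m − 5 log₁₀ d + 5 = 14.34 − 5·2.2418 + 5 = 8.131
M − M_☉ = 8.131 − 4.83 = 3.301
L/L_☉ = 10^(−0.4 × 3.301) = 0.04783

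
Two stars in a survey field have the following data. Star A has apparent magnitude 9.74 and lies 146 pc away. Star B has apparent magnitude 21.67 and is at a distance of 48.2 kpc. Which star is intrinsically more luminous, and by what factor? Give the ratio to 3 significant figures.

Star B is more luminous, by a factor of 1.84.

Star A: M = m − 5 log₁₀ d + 5 = 9.74 − 5·2.1644 + 5 = 3.918
Star B: d = 48.2 kpc = 48200 pc
Star B: M = m − 5 log₁₀ d + 5 = 21.67 − 5·4.6830 + 5 = 3.255
ΔM = M_A − M_B = 3.918 − (3.255) = 0.663; smaller M is more luminous → Star B.
L ratio = 10^(0.4 |ΔM|) = 10^0.265 = 1.842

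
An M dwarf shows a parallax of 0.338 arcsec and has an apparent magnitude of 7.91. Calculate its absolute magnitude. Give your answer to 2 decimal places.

M ≈ 10.55

d = 1/p = 1/0.338″ = 2.959 pc
5 log₁₀(d/10 pc) = 5 log₁₀(2.959) − 5 = -2.645
M = m − 5 log₁₀(d/10) = 7.91 + 2.645 = 10.555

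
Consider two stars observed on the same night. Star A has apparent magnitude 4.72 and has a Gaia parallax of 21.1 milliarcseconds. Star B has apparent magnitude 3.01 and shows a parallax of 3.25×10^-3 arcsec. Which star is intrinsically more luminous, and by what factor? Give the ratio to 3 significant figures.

Star B is more luminous, by a factor of 204.

Star A: p = 21.1 mas = 0.0211″ → d = 1/p = 47.39 pc
Star A: M = m − 5 log₁₀ d + 5 = 4.72 − 5·1.6757 + 5 = 1.341
Star B: d = 1/p = 1/3.25×10^-3″ = 307.7 pc
Star B: M = m − 5 log₁₀ d + 5 = 3.01 − 5·2.4881 + 5 = -4.431
ΔM = M_A − M_B = 1.341 − (-4.431) = 5.772; smaller M is more luminous → Star B.
L ratio = 10^(0.4 |ΔM|) = 10^2.309 = 203.6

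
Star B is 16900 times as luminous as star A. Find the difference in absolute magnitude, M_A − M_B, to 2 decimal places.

M_A − M_B ≈ 10.57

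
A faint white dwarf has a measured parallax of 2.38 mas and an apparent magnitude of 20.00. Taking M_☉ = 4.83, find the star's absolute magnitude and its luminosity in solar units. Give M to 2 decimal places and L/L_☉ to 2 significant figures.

M ≈ 11.88; L/L_☉ ≈ 1.5×10^-3

d = 1/p = 1000/2.38 mas = 420.2 pc
M = m − 5 log₁₀ d + 5 = 20.00 − 5·2.6234 + 5 = 11.883
M − M_☉ = 11.883 − 4.83 = 7.053
L/L_☉ = 10^(−0.4 × 7.053) = 1.510×10^-3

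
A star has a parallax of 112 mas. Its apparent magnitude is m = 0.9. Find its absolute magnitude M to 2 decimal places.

M ≈ 1.15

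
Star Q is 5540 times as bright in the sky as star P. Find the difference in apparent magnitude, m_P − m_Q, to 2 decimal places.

m_P − m_Q ≈ 9.36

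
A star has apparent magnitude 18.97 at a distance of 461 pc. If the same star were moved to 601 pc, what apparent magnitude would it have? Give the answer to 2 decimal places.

Flux ∝ 1/d², so Δm = 5 log₁₀(d₂/d₁) = 5 log₁₀(601/461) = 0.576
m₂ = m₁ + Δm = 18.97 + (0.576) = 19.546

m ≈ 19.55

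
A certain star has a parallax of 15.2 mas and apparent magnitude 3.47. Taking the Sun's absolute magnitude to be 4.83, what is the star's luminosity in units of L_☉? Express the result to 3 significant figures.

L/L_☉ ≈ 151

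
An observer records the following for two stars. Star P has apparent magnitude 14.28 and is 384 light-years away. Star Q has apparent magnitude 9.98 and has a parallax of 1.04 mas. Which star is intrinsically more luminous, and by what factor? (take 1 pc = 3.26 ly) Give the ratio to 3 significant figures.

Star Q is more luminous, by a factor of 3500.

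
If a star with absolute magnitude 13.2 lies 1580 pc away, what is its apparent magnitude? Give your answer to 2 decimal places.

m ≈ 24.19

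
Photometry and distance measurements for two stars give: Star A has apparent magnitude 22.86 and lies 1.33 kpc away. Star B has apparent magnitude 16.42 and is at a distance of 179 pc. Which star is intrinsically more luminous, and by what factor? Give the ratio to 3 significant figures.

Star A: d = 1.33 kpc = 1330 pc
Star A: M = m − 5 log₁₀ d + 5 = 22.86 − 5·3.1239 + 5 = 12.241
Star B: M = m − 5 log₁₀ d + 5 = 16.42 − 5·2.2529 + 5 = 10.156
ΔM = M_A − M_B = 12.241 − (10.156) = 2.085; smaller M is more luminous → Star B.
L ratio = 10^(0.4 |ΔM|) = 10^0.834 = 6.823

Star B is more luminous, by a factor of 6.82.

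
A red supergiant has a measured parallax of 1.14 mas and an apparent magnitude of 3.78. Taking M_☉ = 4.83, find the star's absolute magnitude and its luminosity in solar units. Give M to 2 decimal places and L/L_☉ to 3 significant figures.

d = 1/p = 1000/1.14 mas = 877.2 pc
M = m − 5 log₁₀ d + 5 = 3.78 − 5·2.9431 + 5 = -5.935
M − M_☉ = -5.935 − 4.83 = -10.765
L/L_☉ = 10^(−0.4 × -10.765) = 20240

M ≈ -5.94; L/L_☉ ≈ 20200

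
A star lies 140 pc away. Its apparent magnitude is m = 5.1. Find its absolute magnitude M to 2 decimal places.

5 log₁₀(d/10 pc) = 5 log₁₀(140.0) − 5 = 5.731
M = m − 5 log₁₀(d/10) = 5.1 − 5.731 = -0.631

M ≈ -0.63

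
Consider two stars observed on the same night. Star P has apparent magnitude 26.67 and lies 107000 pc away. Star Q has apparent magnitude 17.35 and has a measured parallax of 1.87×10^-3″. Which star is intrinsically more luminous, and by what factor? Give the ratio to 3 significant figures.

Star P: M = m − 5 log₁₀ d + 5 = 26.67 − 5·5.0294 + 5 = 6.523
Star Q: d = 1/p = 1/1.87×10^-3″ = 534.8 pc
Star Q: M = m − 5 log₁₀ d + 5 = 17.35 − 5·2.7282 + 5 = 8.709
ΔM = M_P − M_Q = 6.523 − (8.709) = -2.186; smaller M is more luminous → Star P.
L ratio = 10^(0.4 |ΔM|) = 10^0.874 = 7.489

Star P is more luminous, by a factor of 7.49.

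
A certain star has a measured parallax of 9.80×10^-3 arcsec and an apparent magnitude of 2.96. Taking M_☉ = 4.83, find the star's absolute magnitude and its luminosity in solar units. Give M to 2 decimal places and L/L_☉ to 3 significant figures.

d = 1/p = 1/9.80×10^-3″ = 102.0 pc
M = m − 5 log₁₀ d + 5 = 2.96 − 5·2.0088 + 5 = -2.084
M − M_☉ = -2.084 − 4.83 = -6.914
L/L_☉ = 10^(−0.4 × -6.914) = 582.8

M ≈ -2.08; L/L_☉ ≈ 583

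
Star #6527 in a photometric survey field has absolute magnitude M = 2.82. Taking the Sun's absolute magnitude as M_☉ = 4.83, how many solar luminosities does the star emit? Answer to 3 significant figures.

M − M_☉ = 2.82 − 4.83 = -2.010
L/L_☉ = 10^(−0.4 (M − M_☉)) = 10^0.804 = 6.368

L/L_☉ ≈ 6.37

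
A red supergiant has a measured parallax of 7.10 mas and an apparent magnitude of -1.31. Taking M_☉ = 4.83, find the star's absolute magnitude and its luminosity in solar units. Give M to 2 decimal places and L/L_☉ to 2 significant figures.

M ≈ -7.05; L/L_☉ ≈ 57000

d = 1/p = 1000/7.10 mas = 140.8 pc
M = m − 5 log₁₀ d + 5 = -1.31 − 5·2.1487 + 5 = -7.054
M − M_☉ = -7.054 − 4.83 = -11.884
L/L_☉ = 10^(−0.4 × -11.884) = 56690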